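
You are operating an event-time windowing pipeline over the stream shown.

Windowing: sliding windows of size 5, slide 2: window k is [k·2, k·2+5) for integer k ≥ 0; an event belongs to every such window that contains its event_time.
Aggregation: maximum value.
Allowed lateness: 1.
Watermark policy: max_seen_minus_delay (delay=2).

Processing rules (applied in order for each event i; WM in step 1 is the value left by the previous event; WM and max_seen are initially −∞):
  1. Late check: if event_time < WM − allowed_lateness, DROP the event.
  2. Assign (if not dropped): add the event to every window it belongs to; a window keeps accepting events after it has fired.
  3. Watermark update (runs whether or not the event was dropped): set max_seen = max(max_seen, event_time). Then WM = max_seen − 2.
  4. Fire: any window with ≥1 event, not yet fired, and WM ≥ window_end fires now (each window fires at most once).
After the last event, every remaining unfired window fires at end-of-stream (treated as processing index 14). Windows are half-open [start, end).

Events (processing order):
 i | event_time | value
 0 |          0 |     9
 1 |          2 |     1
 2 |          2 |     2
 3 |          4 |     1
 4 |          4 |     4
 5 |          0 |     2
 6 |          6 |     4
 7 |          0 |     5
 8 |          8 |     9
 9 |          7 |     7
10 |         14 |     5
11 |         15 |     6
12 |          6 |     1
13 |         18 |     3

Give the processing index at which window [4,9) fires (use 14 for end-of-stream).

10

i=0 t=0 v=9: → [0,5); WM=-2
i=1 t=2 v=1: → [2,7),[0,5); WM=0
i=2 t=2 v=2: → [2,7),[0,5); WM=0
i=3 t=4 v=1: → [4,9),[2,7),[0,5); WM=2
i=4 t=4 v=4: → [4,9),[2,7),[0,5); WM=2
i=5 t=0 v=2: DROP (t<2-1); WM=2
i=6 t=6 v=4: → [6,11),[4,9),[2,7); WM=4
i=7 t=0 v=5: DROP (t<4-1); WM=4
i=8 t=8 v=9: → [8,13),[6,11),[4,9); WM=6; [0,5) fires=9
i=9 t=7 v=7: → [6,11),[4,9); WM=6
i=10 t=14 v=5: → [14,19),[12,17),[10,15); WM=12; [2,7) fires=4 [4,9) fires=9 [6,11) fires=9
i=11 t=15 v=6: → [14,19),[12,17); WM=13; [8,13) fires=9
i=12 t=6 v=1: DROP (t<13-1); WM=13
i=13 t=18 v=3: → [18,23),[16,21),[14,19); WM=16; [10,15) fires=5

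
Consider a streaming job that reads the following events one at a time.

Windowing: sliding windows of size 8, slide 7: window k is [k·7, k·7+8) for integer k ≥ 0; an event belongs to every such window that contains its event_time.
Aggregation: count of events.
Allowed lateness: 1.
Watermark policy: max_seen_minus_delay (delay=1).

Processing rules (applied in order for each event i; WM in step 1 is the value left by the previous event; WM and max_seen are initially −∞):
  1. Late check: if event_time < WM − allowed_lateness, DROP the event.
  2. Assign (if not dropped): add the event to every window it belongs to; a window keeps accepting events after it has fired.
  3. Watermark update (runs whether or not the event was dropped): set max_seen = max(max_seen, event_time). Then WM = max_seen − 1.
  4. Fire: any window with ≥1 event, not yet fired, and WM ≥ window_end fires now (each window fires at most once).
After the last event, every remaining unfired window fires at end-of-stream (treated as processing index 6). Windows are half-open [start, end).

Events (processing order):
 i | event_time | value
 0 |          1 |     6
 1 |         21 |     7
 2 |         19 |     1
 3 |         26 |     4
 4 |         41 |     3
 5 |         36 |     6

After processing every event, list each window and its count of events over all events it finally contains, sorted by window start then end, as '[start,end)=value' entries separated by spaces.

[0,8)=1 [14,22)=2 [21,29)=2 [35,43)=1

i=0 t=1 v=6: → [0,8); WM=0
i=1 t=21 v=7: → [21,29),[14,22); WM=20; [0,8) fires=1
i=2 t=19 v=1: → [14,22); WM=20
i=3 t=26 v=4: → [21,29); WM=25; [14,22) fires=2
i=4 t=41 v=3: → [35,43); WM=40; [21,29) fires=2
i=5 t=36 v=6: DROP (t<40-1); WM=40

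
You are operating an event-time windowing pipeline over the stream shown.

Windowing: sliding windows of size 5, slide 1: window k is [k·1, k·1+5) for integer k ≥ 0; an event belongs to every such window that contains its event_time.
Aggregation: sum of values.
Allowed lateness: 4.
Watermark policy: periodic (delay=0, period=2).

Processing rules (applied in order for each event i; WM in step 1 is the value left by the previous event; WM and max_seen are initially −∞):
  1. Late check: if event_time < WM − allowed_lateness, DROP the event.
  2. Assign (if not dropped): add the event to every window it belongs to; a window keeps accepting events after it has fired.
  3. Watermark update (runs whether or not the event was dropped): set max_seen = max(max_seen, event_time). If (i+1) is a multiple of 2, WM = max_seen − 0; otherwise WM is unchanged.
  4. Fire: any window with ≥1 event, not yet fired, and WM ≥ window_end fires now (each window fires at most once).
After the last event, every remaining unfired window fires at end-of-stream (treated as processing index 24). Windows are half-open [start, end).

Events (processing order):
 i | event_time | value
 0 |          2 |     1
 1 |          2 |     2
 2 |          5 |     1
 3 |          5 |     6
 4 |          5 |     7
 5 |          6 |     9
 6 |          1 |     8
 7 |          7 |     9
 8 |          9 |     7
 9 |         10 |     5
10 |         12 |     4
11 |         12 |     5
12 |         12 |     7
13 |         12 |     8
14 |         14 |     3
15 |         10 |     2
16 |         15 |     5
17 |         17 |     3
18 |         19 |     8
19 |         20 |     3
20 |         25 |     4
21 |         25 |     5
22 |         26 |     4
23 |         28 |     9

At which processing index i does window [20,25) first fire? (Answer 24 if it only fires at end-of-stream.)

i=0 t=2 v=1: → [2,7),[1,6),[0,5); WM=−∞
i=1 t=2 v=2: → [2,7),[1,6),[0,5); WM=2
i=2 t=5 v=1: → [5,10),[4,9),[3,8),[2,7),[1,6); WM=2
i=3 t=5 v=6: → [5,10),[4,9),[3,8),[2,7),[1,6); WM=5; [0,5) fires=3
i=4 t=5 v=7: → [5,10),[4,9),[3,8),[2,7),[1,6); WM=5
i=5 t=6 v=9: → [6,11),[5,10),[4,9),[3,8),[2,7); WM=6; [1,6) fires=17
i=6 t=1 v=8: DROP (t<6-4); WM=6
i=7 t=7 v=9: → [7,12),[6,11),[5,10),[4,9),[3,8); WM=7; [2,7) fires=26
i=8 t=9 v=7: → [9,14),[8,13),[7,12),[6,11),[5,10); WM=7
i=9 t=10 v=5: → [10,15),[9,14),[8,13),[7,12),[6,11); WM=10; [3,8) fires=32 [4,9) fires=32 [5,10) fires=39
i=10 t=12 v=4: → [12,17),[11,16),[10,15),[9,14),[8,13); WM=10
i=11 t=12 v=5: → [12,17),[11,16),[10,15),[9,14),[8,13); WM=12; [6,11) fires=30 [7,12) fires=21
i=12 t=12 v=7: → [12,17),[11,16),[10,15),[9,14),[8,13); WM=12
i=13 t=12 v=8: → [12,17),[11,16),[10,15),[9,14),[8,13); WM=12
i=14 t=14 v=3: → [14,19),[13,18),[12,17),[11,16),[10,15); WM=12
i=15 t=10 v=2: → [10,15),[9,14),[8,13),[7,12),[6,11); WM=14; [8,13) fires=38 [9,14) fires=38
i=16 t=15 v=5: → [15,20),[14,19),[13,18),[12,17),[11,16); WM=14
i=17 t=17 v=3: → [17,22),[16,21),[15,20),[14,19),[13,18); WM=17; [10,15) fires=34 [11,16) fires=32 [12,17) fires=32
i=18 t=19 v=8: → [19,24),[18,23),[17,22),[16,21),[15,20); WM=17
i=19 t=20 v=3: → [20,25),[19,24),[18,23),[17,22),[16,21); WM=20; [13,18) fires=11 [14,19) fires=11 [15,20) fires=16
i=20 t=25 v=4: → [25,30),[24,29),[23,28),[22,27),[21,26); WM=20
i=21 t=25 v=5: → [25,30),[24,29),[23,28),[22,27),[21,26); WM=25; [16,21) fires=14 [17,22) fires=14 [18,23) fires=11 [19,24) fires=11 [20,25) fires=3
i=22 t=26 v=4: → [26,31),[25,30),[24,29),[23,28),[22,27); WM=25
i=23 t=28 v=9: → [28,33),[27,32),[26,31),[25,30),[24,29); WM=28; [21,26) fires=9 [22,27) fires=13 [23,28) fires=13

21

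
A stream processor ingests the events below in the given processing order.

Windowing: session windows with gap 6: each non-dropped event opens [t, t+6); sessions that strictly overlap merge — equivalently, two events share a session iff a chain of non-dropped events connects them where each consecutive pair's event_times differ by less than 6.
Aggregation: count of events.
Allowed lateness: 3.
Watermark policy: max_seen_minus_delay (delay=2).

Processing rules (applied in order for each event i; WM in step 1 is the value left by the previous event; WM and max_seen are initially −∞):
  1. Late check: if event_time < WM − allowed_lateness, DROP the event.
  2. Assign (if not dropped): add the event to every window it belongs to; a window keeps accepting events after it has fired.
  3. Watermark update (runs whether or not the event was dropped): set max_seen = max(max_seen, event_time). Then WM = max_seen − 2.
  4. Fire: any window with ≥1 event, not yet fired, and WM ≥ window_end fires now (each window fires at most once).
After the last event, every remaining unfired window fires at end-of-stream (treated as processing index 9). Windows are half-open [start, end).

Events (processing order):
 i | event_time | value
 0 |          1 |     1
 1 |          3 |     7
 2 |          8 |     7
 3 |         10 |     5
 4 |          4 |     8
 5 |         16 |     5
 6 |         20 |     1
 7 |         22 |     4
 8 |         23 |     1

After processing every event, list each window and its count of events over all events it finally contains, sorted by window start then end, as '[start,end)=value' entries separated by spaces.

[1,16)=4 [16,29)=4

i=0 t=1 v=1: → [1,7); WM=-1
i=1 t=3 v=7: → [1,9); WM=1
i=2 t=8 v=7: → [1,14); WM=6
i=3 t=10 v=5: → [1,16); WM=8
i=4 t=4 v=8: DROP (t<8-3); WM=8
i=5 t=16 v=5: → [16,22); WM=14
i=6 t=20 v=1: → [16,26); WM=18
i=7 t=22 v=4: → [16,28); WM=20
i=8 t=23 v=1: → [16,29); WM=21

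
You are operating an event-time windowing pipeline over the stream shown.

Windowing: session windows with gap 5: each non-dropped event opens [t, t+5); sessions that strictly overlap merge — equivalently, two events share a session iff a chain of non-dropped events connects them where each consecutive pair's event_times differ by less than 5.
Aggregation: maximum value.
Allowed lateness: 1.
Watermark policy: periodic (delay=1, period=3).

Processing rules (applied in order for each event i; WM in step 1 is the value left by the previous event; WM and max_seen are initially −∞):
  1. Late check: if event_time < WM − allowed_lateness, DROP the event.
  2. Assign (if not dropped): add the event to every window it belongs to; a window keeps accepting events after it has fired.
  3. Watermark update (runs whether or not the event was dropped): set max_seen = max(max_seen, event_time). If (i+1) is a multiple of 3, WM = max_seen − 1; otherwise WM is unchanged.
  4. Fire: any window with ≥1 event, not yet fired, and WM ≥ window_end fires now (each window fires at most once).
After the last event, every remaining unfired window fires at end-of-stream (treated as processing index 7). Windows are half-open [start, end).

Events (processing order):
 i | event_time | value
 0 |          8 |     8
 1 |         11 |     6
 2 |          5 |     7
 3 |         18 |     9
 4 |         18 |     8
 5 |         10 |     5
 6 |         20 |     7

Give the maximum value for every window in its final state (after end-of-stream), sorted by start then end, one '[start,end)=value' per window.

i=0 t=8 v=8: → [8,13); WM=−∞
i=1 t=11 v=6: → [8,16); WM=−∞
i=2 t=5 v=7: → [5,16); WM=10
i=3 t=18 v=9: → [18,23); WM=10
i=4 t=18 v=8: → [18,23); WM=10
i=5 t=10 v=5: → [5,16); WM=17
i=6 t=20 v=7: → [18,25); WM=17

[5,16)=8 [18,25)=9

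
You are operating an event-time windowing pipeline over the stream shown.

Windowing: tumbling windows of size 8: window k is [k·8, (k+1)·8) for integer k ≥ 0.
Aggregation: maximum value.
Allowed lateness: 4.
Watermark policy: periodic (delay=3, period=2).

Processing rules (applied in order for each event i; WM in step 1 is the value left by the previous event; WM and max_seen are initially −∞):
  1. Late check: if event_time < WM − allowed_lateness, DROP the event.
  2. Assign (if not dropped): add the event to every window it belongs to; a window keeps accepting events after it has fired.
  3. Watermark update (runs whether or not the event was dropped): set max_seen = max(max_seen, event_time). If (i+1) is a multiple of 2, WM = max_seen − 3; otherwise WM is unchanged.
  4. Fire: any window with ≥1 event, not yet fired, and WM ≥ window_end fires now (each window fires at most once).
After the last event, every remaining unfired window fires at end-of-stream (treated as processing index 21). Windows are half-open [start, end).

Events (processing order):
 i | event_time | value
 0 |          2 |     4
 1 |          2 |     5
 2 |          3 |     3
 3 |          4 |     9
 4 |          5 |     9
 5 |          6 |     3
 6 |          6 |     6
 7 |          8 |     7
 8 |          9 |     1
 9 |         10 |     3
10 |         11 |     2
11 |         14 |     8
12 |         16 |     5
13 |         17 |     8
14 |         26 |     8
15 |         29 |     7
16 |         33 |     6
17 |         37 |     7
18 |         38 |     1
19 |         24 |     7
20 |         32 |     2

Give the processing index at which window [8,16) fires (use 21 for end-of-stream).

15

i=0 t=2 v=4: → [0,8); WM=−∞
i=1 t=2 v=5: → [0,8); WM=-1
i=2 t=3 v=3: → [0,8); WM=-1
i=3 t=4 v=9: → [0,8); WM=1
i=4 t=5 v=9: → [0,8); WM=1
i=5 t=6 v=3: → [0,8); WM=3
i=6 t=6 v=6: → [0,8); WM=3
i=7 t=8 v=7: → [8,16); WM=5
i=8 t=9 v=1: → [8,16); WM=5
i=9 t=10 v=3: → [8,16); WM=7
i=10 t=11 v=2: → [8,16); WM=7
i=11 t=14 v=8: → [8,16); WM=11; [0,8) fires=9
i=12 t=16 v=5: → [16,24); WM=11
i=13 t=17 v=8: → [16,24); WM=14
i=14 t=26 v=8: → [24,32); WM=14
i=15 t=29 v=7: → [24,32); WM=26; [8,16) fires=8 [16,24) fires=8
i=16 t=33 v=6: → [32,40); WM=26
i=17 t=37 v=7: → [32,40); WM=34; [24,32) fires=8
i=18 t=38 v=1: → [32,40); WM=34
i=19 t=24 v=7: DROP (t<34-4); WM=35
i=20 t=32 v=2: → [32,40); WM=35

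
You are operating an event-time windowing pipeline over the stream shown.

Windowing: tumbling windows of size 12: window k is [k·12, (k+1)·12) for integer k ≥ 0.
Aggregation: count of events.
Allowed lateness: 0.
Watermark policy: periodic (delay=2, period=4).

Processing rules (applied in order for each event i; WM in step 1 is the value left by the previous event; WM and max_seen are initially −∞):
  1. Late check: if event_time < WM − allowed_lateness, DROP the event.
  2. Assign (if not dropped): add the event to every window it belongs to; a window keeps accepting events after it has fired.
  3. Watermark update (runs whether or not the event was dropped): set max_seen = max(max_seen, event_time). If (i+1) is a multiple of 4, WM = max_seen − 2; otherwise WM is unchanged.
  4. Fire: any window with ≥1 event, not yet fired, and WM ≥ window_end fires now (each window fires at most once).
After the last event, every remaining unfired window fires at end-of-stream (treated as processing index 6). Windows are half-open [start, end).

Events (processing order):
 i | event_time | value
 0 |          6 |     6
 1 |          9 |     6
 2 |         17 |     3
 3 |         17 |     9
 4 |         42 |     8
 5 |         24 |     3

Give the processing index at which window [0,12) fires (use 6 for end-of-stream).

i=0 t=6 v=6: → [0,12); WM=−∞
i=1 t=9 v=6: → [0,12); WM=−∞
i=2 t=17 v=3: → [12,24); WM=−∞
i=3 t=17 v=9: → [12,24); WM=15; [0,12) fires=2
i=4 t=42 v=8: → [36,48); WM=15
i=5 t=24 v=3: → [24,36); WM=15

3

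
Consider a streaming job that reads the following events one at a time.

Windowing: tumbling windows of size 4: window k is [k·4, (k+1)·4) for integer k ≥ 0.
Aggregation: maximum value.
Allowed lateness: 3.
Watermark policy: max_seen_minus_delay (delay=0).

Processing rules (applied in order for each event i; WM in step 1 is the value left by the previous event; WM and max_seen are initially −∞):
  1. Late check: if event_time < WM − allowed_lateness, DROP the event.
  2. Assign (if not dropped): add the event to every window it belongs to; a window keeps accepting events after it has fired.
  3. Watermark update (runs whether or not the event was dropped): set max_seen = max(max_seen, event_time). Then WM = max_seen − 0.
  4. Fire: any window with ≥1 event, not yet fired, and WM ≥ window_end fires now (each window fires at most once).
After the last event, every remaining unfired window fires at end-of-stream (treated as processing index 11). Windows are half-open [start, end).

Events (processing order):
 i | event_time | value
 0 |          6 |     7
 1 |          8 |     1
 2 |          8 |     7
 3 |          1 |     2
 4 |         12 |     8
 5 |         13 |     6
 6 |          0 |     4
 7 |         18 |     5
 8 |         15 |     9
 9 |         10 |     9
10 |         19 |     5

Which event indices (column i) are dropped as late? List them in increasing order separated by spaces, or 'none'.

i=0 t=6 v=7: → [4,8); WM=6
i=1 t=8 v=1: → [8,12); WM=8; [4,8) fires=7
i=2 t=8 v=7: → [8,12); WM=8
i=3 t=1 v=2: DROP (t<8-3); WM=8
i=4 t=12 v=8: → [12,16); WM=12; [8,12) fires=7
i=5 t=13 v=6: → [12,16); WM=13
i=6 t=0 v=4: DROP (t<13-3); WM=13
i=7 t=18 v=5: → [16,20); WM=18; [12,16) fires=8
i=8 t=15 v=9: → [12,16); WM=18
i=9 t=10 v=9: DROP (t<18-3); WM=18
i=10 t=19 v=5: → [16,20); WM=19

3 6 9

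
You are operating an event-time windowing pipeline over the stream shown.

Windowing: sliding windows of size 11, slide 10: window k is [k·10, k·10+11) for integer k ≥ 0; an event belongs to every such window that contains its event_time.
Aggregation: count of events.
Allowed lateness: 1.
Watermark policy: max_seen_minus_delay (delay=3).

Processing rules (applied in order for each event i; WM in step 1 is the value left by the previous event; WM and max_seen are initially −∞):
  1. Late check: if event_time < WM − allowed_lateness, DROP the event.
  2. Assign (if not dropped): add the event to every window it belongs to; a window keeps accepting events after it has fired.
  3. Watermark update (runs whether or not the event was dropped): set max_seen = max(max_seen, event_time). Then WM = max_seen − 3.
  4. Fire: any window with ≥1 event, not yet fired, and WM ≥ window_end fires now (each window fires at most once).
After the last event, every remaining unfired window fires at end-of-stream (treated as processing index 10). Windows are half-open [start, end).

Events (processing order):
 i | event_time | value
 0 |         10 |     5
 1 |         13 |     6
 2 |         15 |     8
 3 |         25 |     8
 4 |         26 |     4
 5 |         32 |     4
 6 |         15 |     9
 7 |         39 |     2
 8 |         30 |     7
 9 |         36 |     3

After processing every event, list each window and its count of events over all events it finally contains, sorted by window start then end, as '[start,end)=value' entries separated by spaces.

i=0 t=10 v=5: → [10,21),[0,11); WM=7
i=1 t=13 v=6: → [10,21); WM=10
i=2 t=15 v=8: → [10,21); WM=12; [0,11) fires=1
i=3 t=25 v=8: → [20,31); WM=22; [10,21) fires=3
i=4 t=26 v=4: → [20,31); WM=23
i=5 t=32 v=4: → [30,41); WM=29
i=6 t=15 v=9: DROP (t<29-1); WM=29
i=7 t=39 v=2: → [30,41); WM=36; [20,31) fires=2
i=8 t=30 v=7: DROP (t<36-1); WM=36
i=9 t=36 v=3: → [30,41); WM=36

[0,11)=1 [10,21)=3 [20,31)=2 [30,41)=3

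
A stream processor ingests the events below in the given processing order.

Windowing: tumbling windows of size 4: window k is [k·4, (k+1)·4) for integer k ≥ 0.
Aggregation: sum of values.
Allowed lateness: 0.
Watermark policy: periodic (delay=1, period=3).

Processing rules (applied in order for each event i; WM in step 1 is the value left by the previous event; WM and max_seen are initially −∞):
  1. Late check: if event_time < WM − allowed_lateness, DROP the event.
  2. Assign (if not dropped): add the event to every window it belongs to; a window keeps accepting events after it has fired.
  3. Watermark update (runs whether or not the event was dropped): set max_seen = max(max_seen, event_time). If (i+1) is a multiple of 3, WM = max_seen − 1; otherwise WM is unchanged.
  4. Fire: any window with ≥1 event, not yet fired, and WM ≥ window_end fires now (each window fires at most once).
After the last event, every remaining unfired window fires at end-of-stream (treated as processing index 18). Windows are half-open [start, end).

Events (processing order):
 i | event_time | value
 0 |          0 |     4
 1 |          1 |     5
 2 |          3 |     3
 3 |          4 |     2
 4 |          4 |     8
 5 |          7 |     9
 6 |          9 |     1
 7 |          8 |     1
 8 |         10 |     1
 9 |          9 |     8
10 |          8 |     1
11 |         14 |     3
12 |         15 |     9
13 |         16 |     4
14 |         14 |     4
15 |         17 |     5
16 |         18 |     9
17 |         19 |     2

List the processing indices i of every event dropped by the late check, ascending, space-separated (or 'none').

i=0 t=0 v=4: → [0,4); WM=−∞
i=1 t=1 v=5: → [0,4); WM=−∞
i=2 t=3 v=3: → [0,4); WM=2
i=3 t=4 v=2: → [4,8); WM=2
i=4 t=4 v=8: → [4,8); WM=2
i=5 t=7 v=9: → [4,8); WM=6; [0,4) fires=12
i=6 t=9 v=1: → [8,12); WM=6
i=7 t=8 v=1: → [8,12); WM=6
i=8 t=10 v=1: → [8,12); WM=9; [4,8) fires=19
i=9 t=9 v=8: → [8,12); WM=9
i=10 t=8 v=1: DROP (t<9-0); WM=9
i=11 t=14 v=3: → [12,16); WM=13; [8,12) fires=11
i=12 t=15 v=9: → [12,16); WM=13
i=13 t=16 v=4: → [16,20); WM=13
i=14 t=14 v=4: → [12,16); WM=15
i=15 t=17 v=5: → [16,20); WM=15
i=16 t=18 v=9: → [16,20); WM=15
i=17 t=19 v=2: → [16,20); WM=18; [12,16) fires=16

10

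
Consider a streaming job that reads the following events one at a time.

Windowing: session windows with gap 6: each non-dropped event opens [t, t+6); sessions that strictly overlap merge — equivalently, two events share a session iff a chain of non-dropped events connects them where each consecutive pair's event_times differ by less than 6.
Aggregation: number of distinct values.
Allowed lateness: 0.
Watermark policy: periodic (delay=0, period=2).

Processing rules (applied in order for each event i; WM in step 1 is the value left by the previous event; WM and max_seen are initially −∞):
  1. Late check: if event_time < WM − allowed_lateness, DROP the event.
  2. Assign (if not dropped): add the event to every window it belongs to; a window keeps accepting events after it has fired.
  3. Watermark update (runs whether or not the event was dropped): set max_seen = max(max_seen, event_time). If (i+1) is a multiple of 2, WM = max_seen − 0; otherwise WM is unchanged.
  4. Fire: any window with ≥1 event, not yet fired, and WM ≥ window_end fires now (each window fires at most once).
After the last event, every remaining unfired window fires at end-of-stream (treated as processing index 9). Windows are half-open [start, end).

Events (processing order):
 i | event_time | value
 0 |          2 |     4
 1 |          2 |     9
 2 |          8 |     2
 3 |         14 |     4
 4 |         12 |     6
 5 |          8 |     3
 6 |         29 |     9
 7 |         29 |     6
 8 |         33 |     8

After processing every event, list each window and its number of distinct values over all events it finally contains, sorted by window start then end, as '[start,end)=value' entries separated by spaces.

i=0 t=2 v=4: → [2,8); WM=−∞
i=1 t=2 v=9: → [2,8); WM=2
i=2 t=8 v=2: → [8,14); WM=2
i=3 t=14 v=4: → [14,20); WM=14
i=4 t=12 v=6: DROP (t<14-0); WM=14
i=5 t=8 v=3: DROP (t<14-0); WM=14
i=6 t=29 v=9: → [29,35); WM=14
i=7 t=29 v=6: → [29,35); WM=29
i=8 t=33 v=8: → [29,39); WM=29

[2,8)=2 [8,14)=1 [14,20)=1 [29,39)=3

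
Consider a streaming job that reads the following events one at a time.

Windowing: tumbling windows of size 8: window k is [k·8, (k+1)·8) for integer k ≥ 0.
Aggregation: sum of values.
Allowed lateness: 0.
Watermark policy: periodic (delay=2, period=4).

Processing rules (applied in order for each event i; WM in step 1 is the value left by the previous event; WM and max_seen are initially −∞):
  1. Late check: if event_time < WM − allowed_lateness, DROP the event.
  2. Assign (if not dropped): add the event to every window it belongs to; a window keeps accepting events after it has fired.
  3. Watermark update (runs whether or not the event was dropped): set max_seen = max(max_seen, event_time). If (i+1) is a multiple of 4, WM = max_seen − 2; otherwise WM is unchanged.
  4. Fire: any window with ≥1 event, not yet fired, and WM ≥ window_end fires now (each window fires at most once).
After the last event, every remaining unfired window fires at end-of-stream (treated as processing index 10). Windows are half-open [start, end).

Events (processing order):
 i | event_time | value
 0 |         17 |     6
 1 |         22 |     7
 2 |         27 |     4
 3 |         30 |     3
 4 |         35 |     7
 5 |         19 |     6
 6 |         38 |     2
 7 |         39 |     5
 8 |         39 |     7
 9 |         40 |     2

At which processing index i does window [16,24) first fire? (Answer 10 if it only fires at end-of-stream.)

i=0 t=17 v=6: → [16,24); WM=−∞
i=1 t=22 v=7: → [16,24); WM=−∞
i=2 t=27 v=4: → [24,32); WM=−∞
i=3 t=30 v=3: → [24,32); WM=28; [16,24) fires=13
i=4 t=35 v=7: → [32,40); WM=28
i=5 t=19 v=6: DROP (t<28-0); WM=28
i=6 t=38 v=2: → [32,40); WM=28
i=7 t=39 v=5: → [32,40); WM=37; [24,32) fires=7
i=8 t=39 v=7: → [32,40); WM=37
i=9 t=40 v=2: → [40,48); WM=37

3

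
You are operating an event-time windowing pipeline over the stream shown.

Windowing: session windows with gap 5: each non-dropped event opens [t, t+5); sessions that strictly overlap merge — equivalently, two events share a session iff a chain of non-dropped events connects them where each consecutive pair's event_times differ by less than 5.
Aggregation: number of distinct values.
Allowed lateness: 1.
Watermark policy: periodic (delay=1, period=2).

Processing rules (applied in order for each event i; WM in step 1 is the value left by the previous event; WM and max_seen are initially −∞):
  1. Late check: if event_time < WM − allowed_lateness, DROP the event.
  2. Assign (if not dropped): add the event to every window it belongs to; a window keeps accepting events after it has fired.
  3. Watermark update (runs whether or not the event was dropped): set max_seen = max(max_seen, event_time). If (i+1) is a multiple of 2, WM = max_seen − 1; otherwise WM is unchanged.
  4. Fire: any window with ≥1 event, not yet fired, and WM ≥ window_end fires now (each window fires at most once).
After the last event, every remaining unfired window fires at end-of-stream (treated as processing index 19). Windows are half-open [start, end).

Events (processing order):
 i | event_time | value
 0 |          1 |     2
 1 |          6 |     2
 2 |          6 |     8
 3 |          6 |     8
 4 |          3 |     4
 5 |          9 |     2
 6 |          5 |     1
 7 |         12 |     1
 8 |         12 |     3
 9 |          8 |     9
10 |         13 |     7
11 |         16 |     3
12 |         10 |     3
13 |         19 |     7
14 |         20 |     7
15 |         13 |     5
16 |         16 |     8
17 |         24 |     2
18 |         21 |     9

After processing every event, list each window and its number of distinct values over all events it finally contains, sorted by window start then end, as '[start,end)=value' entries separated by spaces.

i=0 t=1 v=2: → [1,6); WM=−∞
i=1 t=6 v=2: → [6,11); WM=5
i=2 t=6 v=8: → [6,11); WM=5
i=3 t=6 v=8: → [6,11); WM=5
i=4 t=3 v=4: DROP (t<5-1); WM=5
i=5 t=9 v=2: → [6,14); WM=8
i=6 t=5 v=1: DROP (t<8-1); WM=8
i=7 t=12 v=1: → [6,17); WM=11
i=8 t=12 v=3: → [6,17); WM=11
i=9 t=8 v=9: DROP (t<11-1); WM=11
i=10 t=13 v=7: → [6,18); WM=11
i=11 t=16 v=3: → [6,21); WM=15
i=12 t=10 v=3: DROP (t<15-1); WM=15
i=13 t=19 v=7: → [6,24); WM=18
i=14 t=20 v=7: → [6,25); WM=18
i=15 t=13 v=5: DROP (t<18-1); WM=19
i=16 t=16 v=8: DROP (t<19-1); WM=19
i=17 t=24 v=2: → [6,29); WM=23
i=18 t=21 v=9: DROP (t<23-1); WM=23

[1,6)=1 [6,29)=5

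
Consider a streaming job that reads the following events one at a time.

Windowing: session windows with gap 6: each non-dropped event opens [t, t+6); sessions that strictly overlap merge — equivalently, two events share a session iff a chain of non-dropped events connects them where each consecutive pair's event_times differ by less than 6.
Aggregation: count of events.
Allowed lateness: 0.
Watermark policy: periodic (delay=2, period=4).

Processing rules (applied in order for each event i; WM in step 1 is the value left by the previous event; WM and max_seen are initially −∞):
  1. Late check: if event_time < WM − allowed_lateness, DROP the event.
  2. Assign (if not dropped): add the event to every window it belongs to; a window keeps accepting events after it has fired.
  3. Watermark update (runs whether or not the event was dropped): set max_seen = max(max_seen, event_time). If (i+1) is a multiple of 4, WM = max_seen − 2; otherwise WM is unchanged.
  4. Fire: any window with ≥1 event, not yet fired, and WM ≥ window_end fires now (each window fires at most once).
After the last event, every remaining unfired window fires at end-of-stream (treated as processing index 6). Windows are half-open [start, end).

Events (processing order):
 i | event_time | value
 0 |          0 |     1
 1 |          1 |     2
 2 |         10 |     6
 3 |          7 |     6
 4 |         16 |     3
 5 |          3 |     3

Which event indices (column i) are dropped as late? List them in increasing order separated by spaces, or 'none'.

5

i=0 t=0 v=1: → [0,6); WM=−∞
i=1 t=1 v=2: → [0,7); WM=−∞
i=2 t=10 v=6: → [10,16); WM=−∞
i=3 t=7 v=6: → [7,16); WM=8
i=4 t=16 v=3: → [16,22); WM=8
i=5 t=3 v=3: DROP (t<8-0); WM=8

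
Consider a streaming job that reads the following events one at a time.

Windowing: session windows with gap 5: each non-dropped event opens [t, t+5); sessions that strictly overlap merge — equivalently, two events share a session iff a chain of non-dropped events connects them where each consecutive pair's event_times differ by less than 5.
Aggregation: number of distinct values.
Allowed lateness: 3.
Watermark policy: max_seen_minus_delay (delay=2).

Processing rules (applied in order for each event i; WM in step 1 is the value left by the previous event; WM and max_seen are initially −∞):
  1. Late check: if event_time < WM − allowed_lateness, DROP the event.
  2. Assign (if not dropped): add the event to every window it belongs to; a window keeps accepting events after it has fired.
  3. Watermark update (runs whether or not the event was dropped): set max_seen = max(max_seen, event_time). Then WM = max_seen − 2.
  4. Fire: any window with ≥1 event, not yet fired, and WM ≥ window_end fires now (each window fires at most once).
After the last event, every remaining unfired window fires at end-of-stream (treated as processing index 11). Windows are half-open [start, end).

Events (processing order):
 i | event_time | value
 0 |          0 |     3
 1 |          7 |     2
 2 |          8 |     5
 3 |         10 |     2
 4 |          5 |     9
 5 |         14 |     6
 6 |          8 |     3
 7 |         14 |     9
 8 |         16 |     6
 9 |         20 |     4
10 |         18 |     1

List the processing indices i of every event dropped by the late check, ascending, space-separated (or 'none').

6

i=0 t=0 v=3: → [0,5); WM=-2
i=1 t=7 v=2: → [7,12); WM=5
i=2 t=8 v=5: → [7,13); WM=6
i=3 t=10 v=2: → [7,15); WM=8
i=4 t=5 v=9: → [5,15); WM=8
i=5 t=14 v=6: → [5,19); WM=12
i=6 t=8 v=3: DROP (t<12-3); WM=12
i=7 t=14 v=9: → [5,19); WM=12
i=8 t=16 v=6: → [5,21); WM=14
i=9 t=20 v=4: → [5,25); WM=18
i=10 t=18 v=1: → [5,25); WM=18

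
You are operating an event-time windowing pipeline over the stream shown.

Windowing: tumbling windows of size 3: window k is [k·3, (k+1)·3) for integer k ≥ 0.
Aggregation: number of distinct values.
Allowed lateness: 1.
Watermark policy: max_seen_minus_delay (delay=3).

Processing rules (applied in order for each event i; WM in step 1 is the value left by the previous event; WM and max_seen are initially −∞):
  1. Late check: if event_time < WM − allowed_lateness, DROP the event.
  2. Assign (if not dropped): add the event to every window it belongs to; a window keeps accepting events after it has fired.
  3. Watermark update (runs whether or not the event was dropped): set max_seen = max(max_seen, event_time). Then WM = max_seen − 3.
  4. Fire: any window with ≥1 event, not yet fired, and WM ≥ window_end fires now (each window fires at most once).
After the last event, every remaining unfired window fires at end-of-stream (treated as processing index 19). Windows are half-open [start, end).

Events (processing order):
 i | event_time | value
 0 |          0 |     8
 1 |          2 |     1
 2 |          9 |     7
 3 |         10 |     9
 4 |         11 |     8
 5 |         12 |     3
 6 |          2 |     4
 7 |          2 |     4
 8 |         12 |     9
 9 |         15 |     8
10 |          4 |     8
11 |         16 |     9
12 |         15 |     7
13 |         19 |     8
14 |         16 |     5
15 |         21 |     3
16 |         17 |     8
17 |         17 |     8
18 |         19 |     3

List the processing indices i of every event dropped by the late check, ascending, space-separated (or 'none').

i=0 t=0 v=8: → [0,3); WM=-3
i=1 t=2 v=1: → [0,3); WM=-1
i=2 t=9 v=7: → [9,12); WM=6; [0,3) fires=2
i=3 t=10 v=9: → [9,12); WM=7
i=4 t=11 v=8: → [9,12); WM=8
i=5 t=12 v=3: → [12,15); WM=9
i=6 t=2 v=4: DROP (t<9-1); WM=9
i=7 t=2 v=4: DROP (t<9-1); WM=9
i=8 t=12 v=9: → [12,15); WM=9
i=9 t=15 v=8: → [15,18); WM=12; [9,12) fires=3
i=10 t=4 v=8: DROP (t<12-1); WM=12
i=11 t=16 v=9: → [15,18); WM=13
i=12 t=15 v=7: → [15,18); WM=13
i=13 t=19 v=8: → [18,21); WM=16; [12,15) fires=2
i=14 t=16 v=5: → [15,18); WM=16
i=15 t=21 v=3: → [21,24); WM=18; [15,18) fires=4
i=16 t=17 v=8: → [15,18); WM=18
i=17 t=17 v=8: → [15,18); WM=18
i=18 t=19 v=3: → [18,21); WM=18

6 7 10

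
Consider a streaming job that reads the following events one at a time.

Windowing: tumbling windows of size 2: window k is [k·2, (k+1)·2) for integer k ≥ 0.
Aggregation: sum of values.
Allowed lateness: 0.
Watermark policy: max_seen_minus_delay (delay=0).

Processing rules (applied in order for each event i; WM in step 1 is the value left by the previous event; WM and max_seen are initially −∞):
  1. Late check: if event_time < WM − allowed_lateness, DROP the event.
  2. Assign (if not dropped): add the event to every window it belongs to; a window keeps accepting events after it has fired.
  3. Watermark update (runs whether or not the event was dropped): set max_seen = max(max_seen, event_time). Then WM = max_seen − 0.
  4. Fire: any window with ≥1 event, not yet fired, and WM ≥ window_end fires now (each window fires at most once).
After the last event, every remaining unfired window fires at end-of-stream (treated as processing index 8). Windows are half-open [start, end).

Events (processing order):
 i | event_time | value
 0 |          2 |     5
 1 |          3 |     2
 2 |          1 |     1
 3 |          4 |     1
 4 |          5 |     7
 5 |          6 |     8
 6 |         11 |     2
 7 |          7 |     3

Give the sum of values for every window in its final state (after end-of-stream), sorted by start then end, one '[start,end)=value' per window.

[2,4)=7 [4,6)=8 [6,8)=8 [10,12)=2

i=0 t=2 v=5: → [2,4); WM=2
i=1 t=3 v=2: → [2,4); WM=3
i=2 t=1 v=1: DROP (t<3-0); WM=3
i=3 t=4 v=1: → [4,6); WM=4; [2,4) fires=7
i=4 t=5 v=7: → [4,6); WM=5
i=5 t=6 v=8: → [6,8); WM=6; [4,6) fires=8
i=6 t=11 v=2: → [10,12); WM=11; [6,8) fires=8
i=7 t=7 v=3: DROP (t<11-0); WM=11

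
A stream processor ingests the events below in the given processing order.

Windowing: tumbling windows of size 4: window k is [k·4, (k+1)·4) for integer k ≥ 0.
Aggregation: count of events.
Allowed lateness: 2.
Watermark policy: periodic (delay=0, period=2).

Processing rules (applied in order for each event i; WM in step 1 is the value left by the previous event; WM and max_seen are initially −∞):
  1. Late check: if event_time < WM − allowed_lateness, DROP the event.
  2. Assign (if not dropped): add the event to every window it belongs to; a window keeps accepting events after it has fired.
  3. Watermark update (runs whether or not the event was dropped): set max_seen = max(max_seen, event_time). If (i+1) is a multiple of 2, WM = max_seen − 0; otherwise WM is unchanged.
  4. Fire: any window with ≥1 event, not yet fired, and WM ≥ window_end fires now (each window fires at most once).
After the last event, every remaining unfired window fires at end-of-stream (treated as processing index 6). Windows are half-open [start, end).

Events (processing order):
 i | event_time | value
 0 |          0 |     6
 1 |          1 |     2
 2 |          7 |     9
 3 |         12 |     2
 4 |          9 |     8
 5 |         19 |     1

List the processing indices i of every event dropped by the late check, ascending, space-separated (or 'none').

4

i=0 t=0 v=6: → [0,4); WM=−∞
i=1 t=1 v=2: → [0,4); WM=1
i=2 t=7 v=9: → [4,8); WM=1
i=3 t=12 v=2: → [12,16); WM=12; [0,4) fires=2 [4,8) fires=1
i=4 t=9 v=8: DROP (t<12-2); WM=12
i=5 t=19 v=1: → [16,20); WM=19; [12,16) fires=1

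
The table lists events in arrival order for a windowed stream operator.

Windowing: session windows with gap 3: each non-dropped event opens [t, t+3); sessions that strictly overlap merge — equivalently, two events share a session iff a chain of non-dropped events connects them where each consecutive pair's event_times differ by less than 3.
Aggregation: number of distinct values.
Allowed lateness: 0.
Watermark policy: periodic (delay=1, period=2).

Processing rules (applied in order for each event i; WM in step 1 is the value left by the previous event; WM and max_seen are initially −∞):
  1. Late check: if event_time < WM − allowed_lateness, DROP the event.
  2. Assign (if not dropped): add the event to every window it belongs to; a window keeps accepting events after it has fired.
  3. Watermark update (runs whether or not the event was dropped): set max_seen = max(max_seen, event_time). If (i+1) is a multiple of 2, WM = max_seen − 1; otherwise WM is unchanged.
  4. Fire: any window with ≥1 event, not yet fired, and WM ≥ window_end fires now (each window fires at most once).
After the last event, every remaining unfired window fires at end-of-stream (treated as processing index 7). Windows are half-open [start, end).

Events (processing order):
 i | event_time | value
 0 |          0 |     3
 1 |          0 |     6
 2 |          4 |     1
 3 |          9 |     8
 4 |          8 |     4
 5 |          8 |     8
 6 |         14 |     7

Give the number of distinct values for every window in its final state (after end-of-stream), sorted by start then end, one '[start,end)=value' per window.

i=0 t=0 v=3: → [0,3); WM=−∞
i=1 t=0 v=6: → [0,3); WM=-1
i=2 t=4 v=1: → [4,7); WM=-1
i=3 t=9 v=8: → [9,12); WM=8
i=4 t=8 v=4: → [8,12); WM=8
i=5 t=8 v=8: → [8,12); WM=8
i=6 t=14 v=7: → [14,17); WM=8

[0,3)=2 [4,7)=1 [8,12)=2 [14,17)=1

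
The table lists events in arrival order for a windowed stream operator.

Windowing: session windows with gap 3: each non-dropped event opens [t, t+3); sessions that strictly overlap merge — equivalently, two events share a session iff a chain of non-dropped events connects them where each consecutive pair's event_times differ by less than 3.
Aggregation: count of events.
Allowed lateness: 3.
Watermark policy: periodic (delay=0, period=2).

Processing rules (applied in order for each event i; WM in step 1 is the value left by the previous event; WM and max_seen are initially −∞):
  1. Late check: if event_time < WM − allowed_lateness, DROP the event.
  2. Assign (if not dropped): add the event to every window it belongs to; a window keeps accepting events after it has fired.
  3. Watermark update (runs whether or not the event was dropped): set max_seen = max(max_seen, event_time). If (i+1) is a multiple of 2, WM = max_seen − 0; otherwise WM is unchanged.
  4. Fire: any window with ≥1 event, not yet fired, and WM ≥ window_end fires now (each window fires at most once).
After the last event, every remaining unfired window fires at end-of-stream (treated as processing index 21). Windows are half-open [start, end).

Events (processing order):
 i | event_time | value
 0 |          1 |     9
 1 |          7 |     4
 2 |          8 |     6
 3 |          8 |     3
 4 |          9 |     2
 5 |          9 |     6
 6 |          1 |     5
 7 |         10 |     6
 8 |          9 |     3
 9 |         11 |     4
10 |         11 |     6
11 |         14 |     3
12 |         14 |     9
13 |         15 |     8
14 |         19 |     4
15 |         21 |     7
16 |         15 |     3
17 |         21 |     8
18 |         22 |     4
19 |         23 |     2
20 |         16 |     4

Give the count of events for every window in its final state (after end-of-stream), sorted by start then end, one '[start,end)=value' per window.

i=0 t=1 v=9: → [1,4); WM=−∞
i=1 t=7 v=4: → [7,10); WM=7
i=2 t=8 v=6: → [7,11); WM=7
i=3 t=8 v=3: → [7,11); WM=8
i=4 t=9 v=2: → [7,12); WM=8
i=5 t=9 v=6: → [7,12); WM=9
i=6 t=1 v=5: DROP (t<9-3); WM=9
i=7 t=10 v=6: → [7,13); WM=10
i=8 t=9 v=3: → [7,13); WM=10
i=9 t=11 v=4: → [7,14); WM=11
i=10 t=11 v=6: → [7,14); WM=11
i=11 t=14 v=3: → [14,17); WM=14
i=12 t=14 v=9: → [14,17); WM=14
i=13 t=15 v=8: → [14,18); WM=15
i=14 t=19 v=4: → [19,22); WM=15
i=15 t=21 v=7: → [19,24); WM=21
i=16 t=15 v=3: DROP (t<21-3); WM=21
i=17 t=21 v=8: → [19,24); WM=21
i=18 t=22 v=4: → [19,25); WM=21
i=19 t=23 v=2: → [19,26); WM=23
i=20 t=16 v=4: DROP (t<23-3); WM=23

[1,4)=1 [7,14)=9 [14,18)=3 [19,26)=5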